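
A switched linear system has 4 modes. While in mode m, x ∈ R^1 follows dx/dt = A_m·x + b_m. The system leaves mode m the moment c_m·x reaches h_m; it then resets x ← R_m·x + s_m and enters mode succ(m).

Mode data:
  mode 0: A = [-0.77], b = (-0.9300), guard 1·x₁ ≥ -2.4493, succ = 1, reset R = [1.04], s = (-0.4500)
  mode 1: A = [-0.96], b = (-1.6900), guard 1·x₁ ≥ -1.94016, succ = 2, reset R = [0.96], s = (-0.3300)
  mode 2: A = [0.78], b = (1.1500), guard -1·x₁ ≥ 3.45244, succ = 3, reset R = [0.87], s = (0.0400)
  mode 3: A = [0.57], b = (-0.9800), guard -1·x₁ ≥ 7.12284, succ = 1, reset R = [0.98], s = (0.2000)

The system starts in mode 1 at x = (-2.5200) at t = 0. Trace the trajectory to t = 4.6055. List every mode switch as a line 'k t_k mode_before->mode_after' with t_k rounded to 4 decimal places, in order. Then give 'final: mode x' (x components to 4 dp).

1 1.5013 1->2
2 2.8002 2->3
3 3.9153 3->1
final: 1 -4.3483

Mode 1: guard c·x = -1.9402 hit at Δt = 1.5013 (t = 1.5013), x⁻ = (-1.9402) → reset → x⁺ = (-2.1926), jump to mode 2
Mode 2: guard c·x = 3.4524 hit at Δt = 1.2989 (t = 2.8002), x⁻ = (-3.4524) → reset → x⁺ = (-2.9636), jump to mode 3
Mode 3: guard c·x = 7.1228 hit at Δt = 1.1151 (t = 3.9153), x⁻ = (-7.1228) → reset → x⁺ = (-6.7804), jump to mode 1
Mode 1: flow for 0.6902 to horizon, guard not reached → x = (-4.3483)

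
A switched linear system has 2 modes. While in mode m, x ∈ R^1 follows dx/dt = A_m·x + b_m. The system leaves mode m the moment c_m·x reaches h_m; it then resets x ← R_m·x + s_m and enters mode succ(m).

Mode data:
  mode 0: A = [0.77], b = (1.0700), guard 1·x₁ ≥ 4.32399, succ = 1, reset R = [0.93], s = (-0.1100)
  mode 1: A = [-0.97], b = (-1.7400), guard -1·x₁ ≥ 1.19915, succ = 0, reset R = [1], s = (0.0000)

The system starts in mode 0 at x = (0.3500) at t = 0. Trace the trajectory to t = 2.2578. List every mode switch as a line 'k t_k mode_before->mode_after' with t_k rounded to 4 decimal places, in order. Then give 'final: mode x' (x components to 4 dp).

1 1.5444 0->1
final: 1 1.0620

Mode 0: guard c·x = 4.3240 hit at Δt = 1.5444 (t = 1.5444), x⁻ = (4.3240) → reset → x⁺ = (3.9113), jump to mode 1
Mode 1: flow for 0.7134 to horizon, guard not reached → x = (1.0620)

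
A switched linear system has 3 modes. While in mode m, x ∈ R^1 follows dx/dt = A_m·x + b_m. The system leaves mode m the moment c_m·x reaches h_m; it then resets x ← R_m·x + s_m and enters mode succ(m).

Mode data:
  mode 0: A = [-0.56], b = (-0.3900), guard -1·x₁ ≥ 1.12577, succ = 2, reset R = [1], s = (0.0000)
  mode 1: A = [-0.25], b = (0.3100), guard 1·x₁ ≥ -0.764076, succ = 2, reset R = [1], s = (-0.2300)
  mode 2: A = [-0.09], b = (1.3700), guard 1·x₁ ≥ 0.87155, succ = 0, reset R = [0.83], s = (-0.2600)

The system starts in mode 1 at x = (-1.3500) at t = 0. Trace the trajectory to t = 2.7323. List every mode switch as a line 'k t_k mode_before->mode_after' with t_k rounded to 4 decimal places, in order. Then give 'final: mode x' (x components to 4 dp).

1 1.0259 1->2
2 2.3839 2->0
final: 0 0.2578

Mode 1: guard c·x = -0.7641 hit at Δt = 1.0259 (t = 1.0259), x⁻ = (-0.7641) → reset → x⁺ = (-0.9941), jump to mode 2
Mode 2: guard c·x = 0.8716 hit at Δt = 1.3580 (t = 2.3839), x⁻ = (0.8716) → reset → x⁺ = (0.4634), jump to mode 0
Mode 0: flow for 0.3484 to horizon, guard not reached → x = (0.2578)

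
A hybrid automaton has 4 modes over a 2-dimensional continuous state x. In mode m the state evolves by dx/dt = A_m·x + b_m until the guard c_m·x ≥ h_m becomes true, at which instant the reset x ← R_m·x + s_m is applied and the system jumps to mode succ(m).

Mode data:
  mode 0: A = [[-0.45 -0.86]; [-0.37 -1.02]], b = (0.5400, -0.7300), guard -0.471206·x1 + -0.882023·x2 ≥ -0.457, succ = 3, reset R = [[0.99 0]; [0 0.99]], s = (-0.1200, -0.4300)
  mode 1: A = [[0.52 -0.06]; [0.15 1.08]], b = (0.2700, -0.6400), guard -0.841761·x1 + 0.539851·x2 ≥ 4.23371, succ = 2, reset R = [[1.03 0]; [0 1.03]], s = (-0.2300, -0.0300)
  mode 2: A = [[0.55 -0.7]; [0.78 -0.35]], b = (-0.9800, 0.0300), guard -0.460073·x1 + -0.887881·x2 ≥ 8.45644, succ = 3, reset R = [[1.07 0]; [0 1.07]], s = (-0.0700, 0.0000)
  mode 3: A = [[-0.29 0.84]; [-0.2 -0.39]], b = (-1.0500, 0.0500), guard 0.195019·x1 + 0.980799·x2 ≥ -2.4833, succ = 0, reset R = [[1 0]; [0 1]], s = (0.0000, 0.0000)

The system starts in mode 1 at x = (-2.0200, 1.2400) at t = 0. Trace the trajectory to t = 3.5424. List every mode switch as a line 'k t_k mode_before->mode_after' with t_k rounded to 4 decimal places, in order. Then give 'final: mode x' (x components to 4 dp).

Mode 1: guard c·x = 4.2337 hit at Δt = 1.3058 (t = 1.3058), x⁻ = (-3.6542, 2.1446) → reset → x⁺ = (-3.9938, 2.1789), jump to mode 2
Mode 2: guard c·x = 8.4564 hit at Δt = 1.3435 (t = 2.6493), x⁻ = (-9.5138, -4.5945) → reset → x⁺ = (-10.2497, -4.9162), jump to mode 3
Mode 3: flow for 0.8931 to horizon, guard not reached → x = (-10.8606, -1.8067)

1 1.3058 1->2
2 2.6493 2->3
final: 3 -10.8606 -1.8067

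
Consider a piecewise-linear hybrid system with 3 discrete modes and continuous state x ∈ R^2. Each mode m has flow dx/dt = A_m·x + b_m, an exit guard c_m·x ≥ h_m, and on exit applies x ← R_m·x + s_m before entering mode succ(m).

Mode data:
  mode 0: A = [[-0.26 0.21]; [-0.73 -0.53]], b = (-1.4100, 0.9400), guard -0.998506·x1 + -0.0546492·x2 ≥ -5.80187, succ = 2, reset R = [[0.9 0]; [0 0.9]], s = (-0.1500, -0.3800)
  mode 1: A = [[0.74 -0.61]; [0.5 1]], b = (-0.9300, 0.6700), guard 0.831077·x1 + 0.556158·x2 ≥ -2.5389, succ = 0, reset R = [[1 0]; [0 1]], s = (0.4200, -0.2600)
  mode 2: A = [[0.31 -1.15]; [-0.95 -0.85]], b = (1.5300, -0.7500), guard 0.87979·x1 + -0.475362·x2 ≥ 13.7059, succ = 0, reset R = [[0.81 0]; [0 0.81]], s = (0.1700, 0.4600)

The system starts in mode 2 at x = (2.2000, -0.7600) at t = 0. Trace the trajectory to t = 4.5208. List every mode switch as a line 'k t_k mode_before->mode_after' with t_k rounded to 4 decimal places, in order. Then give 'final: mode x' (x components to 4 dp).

Mode 2: guard c·x = 13.7059 hit at Δt = 1.4389 (t = 1.4389), x⁻ = (12.1232, -6.3953) → reset → x⁺ = (9.9898, -4.7202), jump to mode 0
Mode 0: guard c·x = -5.8019 hit at Δt = 0.8163 (t = 2.2552), x⁻ = (6.1529, -6.2547) → reset → x⁺ = (5.3876, -6.0092), jump to mode 2
Mode 2: guard c·x = 13.7059 hit at Δt = 0.5218 (t = 2.7770), x⁻ = (11.4852, -7.5760) → reset → x⁺ = (9.4730, -5.6765), jump to mode 0
Mode 0: guard c·x = -5.8019 hit at Δt = 0.6927 (t = 3.4697), x⁻ = (6.1739, -6.6397) → reset → x⁺ = (5.4066, -6.3557), jump to mode 2
Mode 2: guard c·x = 13.7059 hit at Δt = 0.5001 (t = 3.9698), x⁻ = (11.3975, -7.7384) → reset → x⁺ = (9.4019, -5.8081), jump to mode 0
Mode 0: flow for 0.5510 to horizon, guard not reached → x = (6.7376, -6.6721)

1 1.4389 2->0
2 2.2552 0->2
3 2.7770 2->0
4 3.4697 0->2
5 3.9698 2->0
final: 0 6.7376 -6.6721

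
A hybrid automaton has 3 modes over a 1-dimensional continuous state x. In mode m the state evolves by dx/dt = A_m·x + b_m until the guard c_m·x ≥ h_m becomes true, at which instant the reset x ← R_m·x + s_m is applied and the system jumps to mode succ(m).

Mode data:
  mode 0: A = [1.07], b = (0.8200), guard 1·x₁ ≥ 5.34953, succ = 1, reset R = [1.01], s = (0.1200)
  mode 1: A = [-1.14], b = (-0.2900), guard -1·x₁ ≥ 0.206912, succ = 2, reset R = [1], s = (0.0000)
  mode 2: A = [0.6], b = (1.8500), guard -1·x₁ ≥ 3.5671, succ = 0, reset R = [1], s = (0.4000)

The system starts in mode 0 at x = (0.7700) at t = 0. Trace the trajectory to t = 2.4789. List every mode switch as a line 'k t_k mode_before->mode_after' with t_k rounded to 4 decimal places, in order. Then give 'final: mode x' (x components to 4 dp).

1 1.2911 0->1
final: 1 1.2372

Mode 0: guard c·x = 5.3495 hit at Δt = 1.2911 (t = 1.2911), x⁻ = (5.3495) → reset → x⁺ = (5.5230), jump to mode 1
Mode 1: flow for 1.1878 to horizon, guard not reached → x = (1.2372)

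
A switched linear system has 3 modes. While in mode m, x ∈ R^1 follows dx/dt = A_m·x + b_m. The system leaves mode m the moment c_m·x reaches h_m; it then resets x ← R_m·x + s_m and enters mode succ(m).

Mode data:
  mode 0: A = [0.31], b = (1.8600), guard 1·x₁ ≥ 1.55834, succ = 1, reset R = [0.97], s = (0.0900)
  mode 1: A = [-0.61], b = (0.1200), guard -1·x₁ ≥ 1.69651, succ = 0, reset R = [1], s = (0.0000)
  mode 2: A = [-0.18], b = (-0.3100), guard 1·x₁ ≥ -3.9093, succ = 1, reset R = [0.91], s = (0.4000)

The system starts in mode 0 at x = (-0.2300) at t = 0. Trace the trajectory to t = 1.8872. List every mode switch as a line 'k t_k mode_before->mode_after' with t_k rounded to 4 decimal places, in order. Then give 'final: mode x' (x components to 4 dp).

Mode 0: guard c·x = 1.5583 hit at Δt = 0.8709 (t = 0.8709), x⁻ = (1.5583) → reset → x⁺ = (1.6016), jump to mode 1
Mode 1: flow for 1.0163 to horizon, guard not reached → x = (0.9525)

1 0.8709 0->1
final: 1 0.9525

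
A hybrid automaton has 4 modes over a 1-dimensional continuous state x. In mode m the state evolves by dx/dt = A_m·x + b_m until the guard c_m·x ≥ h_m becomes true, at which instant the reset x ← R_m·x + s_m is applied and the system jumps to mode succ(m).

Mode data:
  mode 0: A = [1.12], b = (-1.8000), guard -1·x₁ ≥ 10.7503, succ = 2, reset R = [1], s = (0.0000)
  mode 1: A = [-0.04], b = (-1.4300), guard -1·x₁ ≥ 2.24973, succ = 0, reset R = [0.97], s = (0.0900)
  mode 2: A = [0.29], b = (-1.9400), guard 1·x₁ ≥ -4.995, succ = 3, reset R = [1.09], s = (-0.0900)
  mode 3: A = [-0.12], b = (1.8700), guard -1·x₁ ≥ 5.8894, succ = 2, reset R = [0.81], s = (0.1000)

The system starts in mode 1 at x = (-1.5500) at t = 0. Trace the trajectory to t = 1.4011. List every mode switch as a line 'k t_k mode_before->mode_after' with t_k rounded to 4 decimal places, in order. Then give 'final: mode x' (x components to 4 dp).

1 0.5168 1->0
final: 0 -8.3529

Mode 1: guard c·x = 2.2497 hit at Δt = 0.5168 (t = 0.5168), x⁻ = (-2.2497) → reset → x⁺ = (-2.0922), jump to mode 0
Mode 0: flow for 0.8843 to horizon, guard not reached → x = (-8.3529)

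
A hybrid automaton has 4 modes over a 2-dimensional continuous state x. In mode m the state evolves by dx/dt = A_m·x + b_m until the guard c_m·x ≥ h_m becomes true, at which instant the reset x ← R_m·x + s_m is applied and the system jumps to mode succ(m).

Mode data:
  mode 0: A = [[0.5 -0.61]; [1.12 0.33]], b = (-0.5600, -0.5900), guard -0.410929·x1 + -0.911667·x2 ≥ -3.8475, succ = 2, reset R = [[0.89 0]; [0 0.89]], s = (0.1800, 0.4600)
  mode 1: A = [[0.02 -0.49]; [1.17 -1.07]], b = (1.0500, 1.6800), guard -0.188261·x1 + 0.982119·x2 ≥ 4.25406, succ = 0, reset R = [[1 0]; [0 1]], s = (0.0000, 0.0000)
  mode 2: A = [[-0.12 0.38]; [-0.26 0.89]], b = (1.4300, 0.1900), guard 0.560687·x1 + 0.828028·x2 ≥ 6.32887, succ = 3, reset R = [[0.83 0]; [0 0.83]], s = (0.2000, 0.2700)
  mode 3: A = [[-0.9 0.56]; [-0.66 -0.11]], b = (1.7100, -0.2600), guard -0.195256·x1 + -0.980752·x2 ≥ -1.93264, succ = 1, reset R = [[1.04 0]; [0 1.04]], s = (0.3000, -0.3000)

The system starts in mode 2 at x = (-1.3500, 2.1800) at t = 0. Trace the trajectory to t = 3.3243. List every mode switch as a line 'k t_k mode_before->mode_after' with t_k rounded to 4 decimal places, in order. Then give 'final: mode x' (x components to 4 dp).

Mode 2: guard c·x = 6.3289 hit at Δt = 1.1233 (t = 1.1233), x⁻ = (1.9362, 6.3322) → reset → x⁺ = (1.8070, 5.5258), jump to mode 3
Mode 3: guard c·x = -1.9326 hit at Δt = 1.5933 (t = 2.7166), x⁻ = (3.2884, 1.3159) → reset → x⁺ = (3.7199, 1.0685), jump to mode 1
Mode 1: flow for 0.6077 to horizon, guard not reached → x = (3.7206, 3.2813)

1 1.1233 2->3
2 2.7166 3->1
final: 1 3.7206 3.2813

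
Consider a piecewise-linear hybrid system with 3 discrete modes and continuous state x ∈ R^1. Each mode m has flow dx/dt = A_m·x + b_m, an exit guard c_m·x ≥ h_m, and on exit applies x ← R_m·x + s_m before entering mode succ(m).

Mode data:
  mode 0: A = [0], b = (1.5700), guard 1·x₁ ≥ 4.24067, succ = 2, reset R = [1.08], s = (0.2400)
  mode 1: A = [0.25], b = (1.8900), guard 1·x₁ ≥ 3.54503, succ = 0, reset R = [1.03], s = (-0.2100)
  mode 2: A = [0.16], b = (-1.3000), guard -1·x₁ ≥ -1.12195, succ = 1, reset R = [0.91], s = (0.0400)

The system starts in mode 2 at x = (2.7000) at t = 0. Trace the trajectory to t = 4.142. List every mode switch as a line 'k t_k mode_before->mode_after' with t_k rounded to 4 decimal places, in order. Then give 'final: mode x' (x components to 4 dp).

1 1.5958 2->1
2 2.6086 1->0
3 3.1177 0->2
final: 2 4.2313

Mode 2: guard c·x = -1.1220 hit at Δt = 1.5958 (t = 1.5958), x⁻ = (1.1220) → reset → x⁺ = (1.0610), jump to mode 1
Mode 1: guard c·x = 3.5450 hit at Δt = 1.0128 (t = 2.6086), x⁻ = (3.5450) → reset → x⁺ = (3.4414), jump to mode 0
Mode 0: guard c·x = 4.2407 hit at Δt = 0.5091 (t = 3.1177), x⁻ = (4.2407) → reset → x⁺ = (4.8199), jump to mode 2
Mode 2: flow for 1.0243 to horizon, guard not reached → x = (4.2313)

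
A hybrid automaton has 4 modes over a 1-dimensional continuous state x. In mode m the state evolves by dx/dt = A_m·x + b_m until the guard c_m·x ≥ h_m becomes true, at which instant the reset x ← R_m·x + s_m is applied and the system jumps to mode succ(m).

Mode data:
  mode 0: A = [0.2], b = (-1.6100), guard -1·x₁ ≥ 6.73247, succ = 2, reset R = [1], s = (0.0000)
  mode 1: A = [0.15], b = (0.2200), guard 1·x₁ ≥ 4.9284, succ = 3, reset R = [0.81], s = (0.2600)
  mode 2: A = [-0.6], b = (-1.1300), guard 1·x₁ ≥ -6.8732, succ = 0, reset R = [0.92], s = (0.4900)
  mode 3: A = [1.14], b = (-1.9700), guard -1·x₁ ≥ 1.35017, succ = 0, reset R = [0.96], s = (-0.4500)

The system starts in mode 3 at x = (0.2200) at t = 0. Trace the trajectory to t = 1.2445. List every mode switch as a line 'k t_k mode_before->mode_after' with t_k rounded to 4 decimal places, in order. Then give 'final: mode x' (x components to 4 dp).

Mode 3: guard c·x = 1.3502 hit at Δt = 0.6259 (t = 0.6259), x⁻ = (-1.3502) → reset → x⁺ = (-1.7462), jump to mode 0
Mode 0: flow for 0.6186 to horizon, guard not reached → x = (-3.0363)

1 0.6259 3->0
final: 0 -3.0363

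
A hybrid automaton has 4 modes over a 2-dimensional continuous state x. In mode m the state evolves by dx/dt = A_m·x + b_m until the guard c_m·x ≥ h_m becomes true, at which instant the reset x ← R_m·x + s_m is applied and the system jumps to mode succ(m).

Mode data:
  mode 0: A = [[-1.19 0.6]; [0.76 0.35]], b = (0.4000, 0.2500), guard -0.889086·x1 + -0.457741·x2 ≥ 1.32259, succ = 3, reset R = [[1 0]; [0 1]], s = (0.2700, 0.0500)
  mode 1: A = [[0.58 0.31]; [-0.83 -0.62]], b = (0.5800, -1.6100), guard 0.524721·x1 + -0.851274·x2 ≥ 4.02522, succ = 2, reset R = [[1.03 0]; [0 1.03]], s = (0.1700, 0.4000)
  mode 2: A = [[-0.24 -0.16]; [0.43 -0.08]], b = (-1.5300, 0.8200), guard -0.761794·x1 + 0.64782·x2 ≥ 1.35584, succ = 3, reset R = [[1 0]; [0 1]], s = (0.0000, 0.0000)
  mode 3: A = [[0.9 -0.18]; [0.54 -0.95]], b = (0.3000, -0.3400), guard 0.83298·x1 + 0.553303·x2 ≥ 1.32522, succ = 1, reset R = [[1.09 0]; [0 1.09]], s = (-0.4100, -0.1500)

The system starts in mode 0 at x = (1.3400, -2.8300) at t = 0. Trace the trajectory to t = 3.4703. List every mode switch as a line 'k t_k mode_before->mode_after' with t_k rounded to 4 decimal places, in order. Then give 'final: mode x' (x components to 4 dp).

Mode 0: guard c·x = 1.3226 hit at Δt = 0.6216 (t = 0.6216), x⁻ = (0.0578, -3.0016) → reset → x⁺ = (0.3278, -2.9516), jump to mode 3
Mode 3: guard c·x = 1.3252 hit at Δt = 1.1057 (t = 1.7273), x⁻ = (2.1204, -0.7970) → reset → x⁺ = (1.9012, -1.0187), jump to mode 1
Mode 1: guard c·x = 4.0252 hit at Δt = 0.7786 (t = 2.5059), x⁻ = (2.9765, -2.8938) → reset → x⁺ = (3.2358, -2.5806), jump to mode 2
Mode 2: flow for 0.9644 to horizon, guard not reached → x = (1.4608, -0.6993)

1 0.6216 0->3
2 1.7273 3->1
3 2.5059 1->2
final: 2 1.4608 -0.6993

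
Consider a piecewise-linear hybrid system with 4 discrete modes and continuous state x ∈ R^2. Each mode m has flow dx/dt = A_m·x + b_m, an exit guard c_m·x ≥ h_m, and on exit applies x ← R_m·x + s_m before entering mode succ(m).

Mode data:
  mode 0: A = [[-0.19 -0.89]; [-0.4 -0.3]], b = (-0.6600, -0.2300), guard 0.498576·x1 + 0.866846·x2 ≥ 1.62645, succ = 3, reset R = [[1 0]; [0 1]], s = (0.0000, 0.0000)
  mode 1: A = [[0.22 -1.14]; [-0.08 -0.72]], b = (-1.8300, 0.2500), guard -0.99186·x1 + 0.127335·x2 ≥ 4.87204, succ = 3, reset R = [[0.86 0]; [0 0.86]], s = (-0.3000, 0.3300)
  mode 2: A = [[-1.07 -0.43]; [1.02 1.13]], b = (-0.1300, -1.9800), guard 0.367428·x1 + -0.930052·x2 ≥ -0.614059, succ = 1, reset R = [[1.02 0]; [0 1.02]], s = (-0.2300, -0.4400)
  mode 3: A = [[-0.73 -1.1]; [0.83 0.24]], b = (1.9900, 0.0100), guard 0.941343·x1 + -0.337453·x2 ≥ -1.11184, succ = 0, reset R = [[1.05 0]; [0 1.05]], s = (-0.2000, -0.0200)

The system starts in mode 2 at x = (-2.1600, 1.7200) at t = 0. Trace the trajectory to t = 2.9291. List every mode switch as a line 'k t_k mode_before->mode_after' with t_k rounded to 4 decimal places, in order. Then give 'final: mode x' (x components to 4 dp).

1 0.5981 2->1
2 1.8834 1->3
3 2.5263 3->0
final: 0 -1.6234 -0.8262

Mode 2: guard c·x = -0.6141 hit at Δt = 0.5981 (t = 0.5981), x⁻ = (-1.3646, 0.1211) → reset → x⁺ = (-1.6219, -0.3164), jump to mode 1
Mode 1: guard c·x = 4.8720 hit at Δt = 1.2853 (t = 1.8834), x⁻ = (-4.8724, 0.3085) → reset → x⁺ = (-4.4903, 0.5953), jump to mode 3
Mode 3: guard c·x = -1.1118 hit at Δt = 0.6429 (t = 2.5263), x⁻ = (-1.5594, -1.0553) → reset → x⁺ = (-1.8374, -1.1280), jump to mode 0
Mode 0: flow for 0.4028 to horizon, guard not reached → x = (-1.6234, -0.8262)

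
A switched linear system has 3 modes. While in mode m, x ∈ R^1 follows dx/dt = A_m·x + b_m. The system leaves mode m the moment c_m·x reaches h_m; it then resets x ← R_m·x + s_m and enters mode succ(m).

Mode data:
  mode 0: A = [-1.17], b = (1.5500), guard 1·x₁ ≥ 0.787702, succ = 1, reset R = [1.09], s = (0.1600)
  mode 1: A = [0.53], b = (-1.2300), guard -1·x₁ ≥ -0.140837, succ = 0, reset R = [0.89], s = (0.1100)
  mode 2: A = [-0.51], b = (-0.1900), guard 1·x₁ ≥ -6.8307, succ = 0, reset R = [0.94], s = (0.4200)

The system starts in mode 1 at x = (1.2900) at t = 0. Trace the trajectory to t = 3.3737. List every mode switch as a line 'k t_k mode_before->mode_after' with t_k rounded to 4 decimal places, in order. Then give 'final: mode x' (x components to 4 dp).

1 1.4132 1->0
2 2.0177 0->1
3 2.9899 1->0
final: 0 0.6295

Mode 1: guard c·x = -0.1408 hit at Δt = 1.4132 (t = 1.4132), x⁻ = (0.1408) → reset → x⁺ = (0.2353), jump to mode 0
Mode 0: guard c·x = 0.7877 hit at Δt = 0.6045 (t = 2.0177), x⁻ = (0.7877) → reset → x⁺ = (1.0186), jump to mode 1
Mode 1: guard c·x = -0.1408 hit at Δt = 0.9722 (t = 2.9899), x⁻ = (0.1408) → reset → x⁺ = (0.2353), jump to mode 0
Mode 0: flow for 0.3838 to horizon, guard not reached → x = (0.6295)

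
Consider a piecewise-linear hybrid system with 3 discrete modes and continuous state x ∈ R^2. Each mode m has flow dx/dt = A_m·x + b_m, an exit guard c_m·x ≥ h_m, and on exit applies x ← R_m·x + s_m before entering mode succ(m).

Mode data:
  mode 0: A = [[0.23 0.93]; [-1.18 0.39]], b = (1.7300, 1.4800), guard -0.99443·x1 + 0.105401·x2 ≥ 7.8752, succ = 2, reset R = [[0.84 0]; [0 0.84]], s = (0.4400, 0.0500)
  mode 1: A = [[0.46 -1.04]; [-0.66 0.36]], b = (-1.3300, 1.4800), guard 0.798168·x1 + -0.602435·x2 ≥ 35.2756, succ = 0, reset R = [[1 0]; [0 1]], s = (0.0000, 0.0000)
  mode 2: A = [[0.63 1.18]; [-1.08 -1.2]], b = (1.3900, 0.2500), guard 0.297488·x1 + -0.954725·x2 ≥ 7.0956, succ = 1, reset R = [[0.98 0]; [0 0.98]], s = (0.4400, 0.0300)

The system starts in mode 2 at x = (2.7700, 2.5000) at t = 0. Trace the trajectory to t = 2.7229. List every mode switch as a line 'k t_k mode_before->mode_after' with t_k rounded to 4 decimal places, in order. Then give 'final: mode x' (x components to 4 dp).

1 1.5926 2->1
final: 1 27.3853 -19.0372

Mode 2: guard c·x = 7.0956 hit at Δt = 1.5926 (t = 1.5926), x⁻ = (8.3044, -4.8445) → reset → x⁺ = (8.5783, -4.7176), jump to mode 1
Mode 1: flow for 1.1303 to horizon, guard not reached → x = (27.3853, -19.0372)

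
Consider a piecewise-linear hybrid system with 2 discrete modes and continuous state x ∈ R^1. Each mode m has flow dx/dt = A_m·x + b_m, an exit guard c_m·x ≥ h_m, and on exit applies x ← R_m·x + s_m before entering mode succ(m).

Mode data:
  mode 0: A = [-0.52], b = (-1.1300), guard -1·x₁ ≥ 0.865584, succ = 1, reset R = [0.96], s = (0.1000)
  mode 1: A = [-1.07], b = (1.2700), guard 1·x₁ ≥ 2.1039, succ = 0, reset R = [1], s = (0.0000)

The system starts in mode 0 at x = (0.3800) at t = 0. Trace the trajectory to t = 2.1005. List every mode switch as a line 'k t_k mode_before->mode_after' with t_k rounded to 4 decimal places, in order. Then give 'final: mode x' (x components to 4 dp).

1 1.2869 0->1
final: 1 0.3839

Mode 0: guard c·x = 0.8656 hit at Δt = 1.2869 (t = 1.2869), x⁻ = (-0.8656) → reset → x⁺ = (-0.7310), jump to mode 1
Mode 1: flow for 0.8136 to horizon, guard not reached → x = (0.3839)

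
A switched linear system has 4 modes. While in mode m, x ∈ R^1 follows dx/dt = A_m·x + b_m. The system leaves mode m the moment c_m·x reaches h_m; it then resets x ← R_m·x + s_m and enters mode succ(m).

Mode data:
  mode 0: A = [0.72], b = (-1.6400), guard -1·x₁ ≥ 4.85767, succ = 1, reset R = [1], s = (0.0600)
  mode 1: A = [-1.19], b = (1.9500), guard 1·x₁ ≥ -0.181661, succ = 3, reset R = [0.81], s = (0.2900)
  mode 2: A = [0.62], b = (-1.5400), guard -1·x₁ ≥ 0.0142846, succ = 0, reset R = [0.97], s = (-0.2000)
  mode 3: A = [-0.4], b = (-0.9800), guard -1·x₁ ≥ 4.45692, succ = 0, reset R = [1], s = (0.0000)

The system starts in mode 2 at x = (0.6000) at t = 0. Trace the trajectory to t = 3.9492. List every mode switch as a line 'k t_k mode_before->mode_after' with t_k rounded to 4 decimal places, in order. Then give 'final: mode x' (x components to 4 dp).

Mode 2: guard c·x = 0.0143 hit at Δt = 0.4552 (t = 0.4552), x⁻ = (-0.0143) → reset → x⁺ = (-0.2139), jump to mode 0
Mode 0: guard c·x = 4.8577 hit at Δt = 1.4613 (t = 1.9165), x⁻ = (-4.8577) → reset → x⁺ = (-4.7977), jump to mode 1
Mode 1: guard c·x = -0.1817 hit at Δt = 1.0613 (t = 2.9778), x⁻ = (-0.1817) → reset → x⁺ = (0.1429), jump to mode 3
Mode 3: flow for 0.9714 to horizon, guard not reached → x = (-0.6920)

1 0.4552 2->0
2 1.9165 0->1
3 2.9778 1->3
final: 3 -0.6920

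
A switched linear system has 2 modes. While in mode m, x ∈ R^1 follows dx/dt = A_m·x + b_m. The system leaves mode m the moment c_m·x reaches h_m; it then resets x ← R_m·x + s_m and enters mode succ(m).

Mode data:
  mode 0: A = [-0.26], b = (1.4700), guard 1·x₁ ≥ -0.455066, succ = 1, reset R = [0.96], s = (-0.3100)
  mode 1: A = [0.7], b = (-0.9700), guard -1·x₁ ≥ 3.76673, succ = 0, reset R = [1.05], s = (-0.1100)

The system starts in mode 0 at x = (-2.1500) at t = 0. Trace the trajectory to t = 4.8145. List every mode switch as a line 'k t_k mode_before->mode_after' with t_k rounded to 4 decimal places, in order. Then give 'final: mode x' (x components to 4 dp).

1 0.9418 0->1
2 2.2020 1->0
3 3.9879 0->1
final: 1 -2.4180

Mode 0: guard c·x = -0.4551 hit at Δt = 0.9418 (t = 0.9418), x⁻ = (-0.4551) → reset → x⁺ = (-0.7469), jump to mode 1
Mode 1: guard c·x = 3.7667 hit at Δt = 1.2602 (t = 2.2020), x⁻ = (-3.7667) → reset → x⁺ = (-4.0651), jump to mode 0
Mode 0: guard c·x = -0.4551 hit at Δt = 1.7859 (t = 3.9879), x⁻ = (-0.4551) → reset → x⁺ = (-0.7469), jump to mode 1
Mode 1: flow for 0.8266 to horizon, guard not reached → x = (-2.4180)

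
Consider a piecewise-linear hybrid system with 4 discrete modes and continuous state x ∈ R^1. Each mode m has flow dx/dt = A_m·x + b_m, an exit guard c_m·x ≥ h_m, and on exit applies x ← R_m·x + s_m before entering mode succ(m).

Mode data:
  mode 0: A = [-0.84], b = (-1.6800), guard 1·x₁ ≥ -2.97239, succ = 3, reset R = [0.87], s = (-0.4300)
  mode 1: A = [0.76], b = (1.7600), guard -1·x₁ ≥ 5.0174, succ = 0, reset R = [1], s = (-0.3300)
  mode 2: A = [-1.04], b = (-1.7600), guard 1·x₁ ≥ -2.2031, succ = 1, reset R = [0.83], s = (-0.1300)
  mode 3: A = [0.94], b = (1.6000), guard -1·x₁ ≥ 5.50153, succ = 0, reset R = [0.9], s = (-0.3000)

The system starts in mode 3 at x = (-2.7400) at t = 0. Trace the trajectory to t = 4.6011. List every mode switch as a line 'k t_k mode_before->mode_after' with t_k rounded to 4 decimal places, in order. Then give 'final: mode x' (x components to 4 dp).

1 1.3805 3->0
2 2.8175 0->3
3 3.9472 3->0
final: 0 -3.8772

Mode 3: guard c·x = 5.5015 hit at Δt = 1.3805 (t = 1.3805), x⁻ = (-5.5015) → reset → x⁺ = (-5.2514), jump to mode 0
Mode 0: guard c·x = -2.9724 hit at Δt = 1.4370 (t = 2.8175), x⁻ = (-2.9724) → reset → x⁺ = (-3.0160), jump to mode 3
Mode 3: guard c·x = 5.5015 hit at Δt = 1.1297 (t = 3.9472), x⁻ = (-5.5015) → reset → x⁺ = (-5.2514), jump to mode 0
Mode 0: flow for 0.6539 to horizon, guard not reached → x = (-3.8772)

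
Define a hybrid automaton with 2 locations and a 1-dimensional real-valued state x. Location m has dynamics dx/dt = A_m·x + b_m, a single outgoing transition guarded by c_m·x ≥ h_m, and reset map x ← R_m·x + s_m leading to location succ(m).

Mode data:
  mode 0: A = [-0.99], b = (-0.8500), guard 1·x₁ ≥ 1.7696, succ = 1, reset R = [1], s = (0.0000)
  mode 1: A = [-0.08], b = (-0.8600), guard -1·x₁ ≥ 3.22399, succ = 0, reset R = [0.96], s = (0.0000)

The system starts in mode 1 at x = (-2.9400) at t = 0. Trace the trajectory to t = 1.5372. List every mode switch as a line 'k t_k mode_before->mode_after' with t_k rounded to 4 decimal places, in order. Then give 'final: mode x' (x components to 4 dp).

Mode 1: guard c·x = 3.2240 hit at Δt = 0.4630 (t = 0.4630), x⁻ = (-3.2240) → reset → x⁺ = (-3.0950), jump to mode 0
Mode 0: flow for 1.0742 to horizon, guard not reached → x = (-1.6307)

1 0.4630 1->0
final: 0 -1.6307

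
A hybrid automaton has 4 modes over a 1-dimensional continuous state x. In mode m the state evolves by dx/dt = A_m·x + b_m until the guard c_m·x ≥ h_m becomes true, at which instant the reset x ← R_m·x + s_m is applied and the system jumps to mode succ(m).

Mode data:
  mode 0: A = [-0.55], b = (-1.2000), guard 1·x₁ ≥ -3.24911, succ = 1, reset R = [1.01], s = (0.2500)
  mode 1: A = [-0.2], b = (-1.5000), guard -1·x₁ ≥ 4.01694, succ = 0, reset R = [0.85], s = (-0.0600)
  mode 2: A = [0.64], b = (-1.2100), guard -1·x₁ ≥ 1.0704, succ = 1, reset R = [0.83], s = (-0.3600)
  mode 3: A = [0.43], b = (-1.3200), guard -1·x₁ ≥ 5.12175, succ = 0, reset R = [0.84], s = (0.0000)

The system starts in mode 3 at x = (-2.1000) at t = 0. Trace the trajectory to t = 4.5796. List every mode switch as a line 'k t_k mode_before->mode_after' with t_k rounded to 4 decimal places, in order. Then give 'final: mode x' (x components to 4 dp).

Mode 3: guard c·x = 5.1217 hit at Δt = 1.0704 (t = 1.0704), x⁻ = (-5.1217) → reset → x⁺ = (-4.3023), jump to mode 0
Mode 0: guard c·x = -3.2491 hit at Δt = 1.2482 (t = 2.3186), x⁻ = (-3.2491) → reset → x⁺ = (-3.0316), jump to mode 1
Mode 1: guard c·x = 4.0169 hit at Δt = 1.2456 (t = 3.5642), x⁻ = (-4.0169) → reset → x⁺ = (-3.4744), jump to mode 0
Mode 0: guard c·x = -3.2491 hit at Δt = 0.3482 (t = 3.9124), x⁻ = (-3.2491) → reset → x⁺ = (-3.0316), jump to mode 1
Mode 1: flow for 0.6672 to horizon, guard not reached → x = (-3.5898)

1 1.0704 3->0
2 2.3186 0->1
3 3.5642 1->0
4 3.9124 0->1
final: 1 -3.5898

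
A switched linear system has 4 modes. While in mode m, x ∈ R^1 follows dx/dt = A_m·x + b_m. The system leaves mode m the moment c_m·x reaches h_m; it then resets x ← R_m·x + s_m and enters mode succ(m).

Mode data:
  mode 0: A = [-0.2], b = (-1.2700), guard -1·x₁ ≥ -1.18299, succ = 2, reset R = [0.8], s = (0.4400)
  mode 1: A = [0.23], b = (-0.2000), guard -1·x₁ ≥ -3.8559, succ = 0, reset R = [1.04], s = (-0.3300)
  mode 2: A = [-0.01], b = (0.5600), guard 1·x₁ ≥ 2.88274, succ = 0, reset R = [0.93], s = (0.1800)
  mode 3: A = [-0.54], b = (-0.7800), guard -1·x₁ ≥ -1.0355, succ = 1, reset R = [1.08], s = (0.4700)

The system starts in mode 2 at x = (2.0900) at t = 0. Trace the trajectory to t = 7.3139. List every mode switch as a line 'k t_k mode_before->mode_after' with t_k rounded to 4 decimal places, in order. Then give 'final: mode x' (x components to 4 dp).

1 1.4814 2->0
2 2.4869 0->2
3 5.2650 2->0
4 6.2705 0->2
final: 2 1.9533

Mode 2: guard c·x = 2.8827 hit at Δt = 1.4814 (t = 1.4814), x⁻ = (2.8827) → reset → x⁺ = (2.8609), jump to mode 0
Mode 0: guard c·x = -1.1830 hit at Δt = 1.0055 (t = 2.4869), x⁻ = (1.1830) → reset → x⁺ = (1.3864), jump to mode 2
Mode 2: guard c·x = 2.8827 hit at Δt = 2.7781 (t = 5.2650), x⁻ = (2.8827) → reset → x⁺ = (2.8609), jump to mode 0
Mode 0: guard c·x = -1.1830 hit at Δt = 1.0055 (t = 6.2705), x⁻ = (1.1830) → reset → x⁺ = (1.3864), jump to mode 2
Mode 2: flow for 1.0434 to horizon, guard not reached → x = (1.9533)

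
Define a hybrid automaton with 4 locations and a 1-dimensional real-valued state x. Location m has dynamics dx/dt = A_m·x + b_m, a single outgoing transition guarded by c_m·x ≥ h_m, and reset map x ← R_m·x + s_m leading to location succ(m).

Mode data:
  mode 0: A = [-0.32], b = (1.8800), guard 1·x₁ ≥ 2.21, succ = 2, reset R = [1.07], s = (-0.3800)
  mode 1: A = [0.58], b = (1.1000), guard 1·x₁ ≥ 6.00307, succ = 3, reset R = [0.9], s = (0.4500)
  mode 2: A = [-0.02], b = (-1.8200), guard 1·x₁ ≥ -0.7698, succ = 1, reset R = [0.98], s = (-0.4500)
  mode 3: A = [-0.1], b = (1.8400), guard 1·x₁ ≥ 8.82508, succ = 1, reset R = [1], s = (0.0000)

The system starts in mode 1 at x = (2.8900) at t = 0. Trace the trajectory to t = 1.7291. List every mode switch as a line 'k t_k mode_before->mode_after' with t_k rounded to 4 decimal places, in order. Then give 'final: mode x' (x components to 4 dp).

1 0.8638 1->3
final: 3 6.8928

Mode 1: guard c·x = 6.0031 hit at Δt = 0.8638 (t = 0.8638), x⁻ = (6.0031) → reset → x⁺ = (5.8528), jump to mode 3
Mode 3: flow for 0.8653 to horizon, guard not reached → x = (6.8928)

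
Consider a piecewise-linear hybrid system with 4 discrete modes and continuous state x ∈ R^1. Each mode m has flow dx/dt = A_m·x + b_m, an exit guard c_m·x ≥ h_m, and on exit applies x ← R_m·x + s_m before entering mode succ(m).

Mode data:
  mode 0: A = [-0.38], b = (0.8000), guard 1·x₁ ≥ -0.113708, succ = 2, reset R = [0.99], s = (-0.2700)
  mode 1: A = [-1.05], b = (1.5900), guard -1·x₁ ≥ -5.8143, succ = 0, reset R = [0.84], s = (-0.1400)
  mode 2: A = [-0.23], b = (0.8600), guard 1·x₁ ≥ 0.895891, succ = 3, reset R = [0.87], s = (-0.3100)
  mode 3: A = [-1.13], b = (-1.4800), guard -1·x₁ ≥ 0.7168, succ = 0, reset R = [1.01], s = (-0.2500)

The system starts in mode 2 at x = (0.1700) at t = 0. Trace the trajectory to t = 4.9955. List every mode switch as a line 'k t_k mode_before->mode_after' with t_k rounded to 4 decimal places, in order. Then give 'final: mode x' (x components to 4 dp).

Mode 2: guard c·x = 0.8959 hit at Δt = 0.9886 (t = 0.9886), x⁻ = (0.8959) → reset → x⁺ = (0.4694), jump to mode 3
Mode 3: guard c·x = 0.7168 hit at Δt = 0.9724 (t = 1.9610), x⁻ = (-0.7168) → reset → x⁺ = (-0.9740), jump to mode 0
Mode 0: guard c·x = -0.1137 hit at Δt = 0.8622 (t = 2.8232), x⁻ = (-0.1137) → reset → x⁺ = (-0.3826), jump to mode 2
Mode 2: guard c·x = 0.8959 hit at Δt = 1.6144 (t = 4.4376), x⁻ = (0.8959) → reset → x⁺ = (0.4694), jump to mode 3
Mode 3: flow for 0.5579 to horizon, guard not reached → x = (-0.3625)

1 0.9886 2->3
2 1.9610 3->0
3 2.8232 0->2
4 4.4376 2->3
final: 3 -0.3625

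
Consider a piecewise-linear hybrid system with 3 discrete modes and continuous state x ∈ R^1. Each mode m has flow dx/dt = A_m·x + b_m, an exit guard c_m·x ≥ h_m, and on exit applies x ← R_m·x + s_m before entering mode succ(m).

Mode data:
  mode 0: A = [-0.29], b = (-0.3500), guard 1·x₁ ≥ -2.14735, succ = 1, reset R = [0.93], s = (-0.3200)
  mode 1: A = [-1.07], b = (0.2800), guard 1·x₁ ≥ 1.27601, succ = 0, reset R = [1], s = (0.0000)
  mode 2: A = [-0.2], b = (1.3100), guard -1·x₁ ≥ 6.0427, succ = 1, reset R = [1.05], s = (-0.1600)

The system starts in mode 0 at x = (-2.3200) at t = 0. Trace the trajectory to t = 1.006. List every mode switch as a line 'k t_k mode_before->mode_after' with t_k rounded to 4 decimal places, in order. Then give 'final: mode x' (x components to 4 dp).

Mode 0: guard c·x = -2.1473 hit at Δt = 0.5812 (t = 0.5812), x⁻ = (-2.1473) → reset → x⁺ = (-2.3170), jump to mode 1
Mode 1: flow for 0.4248 to horizon, guard not reached → x = (-1.3751)

1 0.5812 0->1
final: 1 -1.3751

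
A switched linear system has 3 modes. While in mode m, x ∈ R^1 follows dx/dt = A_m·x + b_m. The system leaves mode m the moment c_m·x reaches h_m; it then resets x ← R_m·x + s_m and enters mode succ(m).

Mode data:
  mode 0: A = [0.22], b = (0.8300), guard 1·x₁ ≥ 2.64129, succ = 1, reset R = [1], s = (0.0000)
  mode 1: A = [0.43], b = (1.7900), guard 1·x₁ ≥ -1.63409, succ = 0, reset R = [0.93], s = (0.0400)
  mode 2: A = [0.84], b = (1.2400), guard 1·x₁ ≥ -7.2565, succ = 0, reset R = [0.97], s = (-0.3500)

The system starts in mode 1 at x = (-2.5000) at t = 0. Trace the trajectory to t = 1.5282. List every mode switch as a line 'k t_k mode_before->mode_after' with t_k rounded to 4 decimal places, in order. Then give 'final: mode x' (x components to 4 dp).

Mode 1: guard c·x = -1.6341 hit at Δt = 0.9749 (t = 0.9749), x⁻ = (-1.6341) → reset → x⁺ = (-1.4797), jump to mode 0
Mode 0: flow for 0.5533 to horizon, guard not reached → x = (-1.1829)

1 0.9749 1->0
final: 0 -1.1829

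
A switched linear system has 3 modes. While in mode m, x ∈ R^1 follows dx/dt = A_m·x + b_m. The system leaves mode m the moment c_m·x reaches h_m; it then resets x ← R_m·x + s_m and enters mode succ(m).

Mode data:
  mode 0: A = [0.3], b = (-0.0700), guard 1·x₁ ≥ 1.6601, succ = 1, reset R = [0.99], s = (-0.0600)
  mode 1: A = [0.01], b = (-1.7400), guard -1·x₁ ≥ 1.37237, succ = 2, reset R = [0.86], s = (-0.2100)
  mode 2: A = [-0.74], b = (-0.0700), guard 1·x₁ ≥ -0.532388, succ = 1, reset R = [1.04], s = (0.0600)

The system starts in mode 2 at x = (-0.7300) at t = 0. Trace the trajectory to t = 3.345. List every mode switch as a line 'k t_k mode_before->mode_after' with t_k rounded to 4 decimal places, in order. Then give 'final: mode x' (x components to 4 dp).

1 0.5034 2->1
2 1.0057 1->2
3 2.4719 2->1
4 2.9742 1->2
final: 2 -1.0794

Mode 2: guard c·x = -0.5324 hit at Δt = 0.5034 (t = 0.5034), x⁻ = (-0.5324) → reset → x⁺ = (-0.4937), jump to mode 1
Mode 1: guard c·x = 1.3724 hit at Δt = 0.5023 (t = 1.0057), x⁻ = (-1.3724) → reset → x⁺ = (-1.3902), jump to mode 2
Mode 2: guard c·x = -0.5324 hit at Δt = 1.4662 (t = 2.4719), x⁻ = (-0.5324) → reset → x⁺ = (-0.4937), jump to mode 1
Mode 1: guard c·x = 1.3724 hit at Δt = 0.5023 (t = 2.9742), x⁻ = (-1.3724) → reset → x⁺ = (-1.3902), jump to mode 2
Mode 2: flow for 0.3708 to horizon, guard not reached → x = (-1.0794)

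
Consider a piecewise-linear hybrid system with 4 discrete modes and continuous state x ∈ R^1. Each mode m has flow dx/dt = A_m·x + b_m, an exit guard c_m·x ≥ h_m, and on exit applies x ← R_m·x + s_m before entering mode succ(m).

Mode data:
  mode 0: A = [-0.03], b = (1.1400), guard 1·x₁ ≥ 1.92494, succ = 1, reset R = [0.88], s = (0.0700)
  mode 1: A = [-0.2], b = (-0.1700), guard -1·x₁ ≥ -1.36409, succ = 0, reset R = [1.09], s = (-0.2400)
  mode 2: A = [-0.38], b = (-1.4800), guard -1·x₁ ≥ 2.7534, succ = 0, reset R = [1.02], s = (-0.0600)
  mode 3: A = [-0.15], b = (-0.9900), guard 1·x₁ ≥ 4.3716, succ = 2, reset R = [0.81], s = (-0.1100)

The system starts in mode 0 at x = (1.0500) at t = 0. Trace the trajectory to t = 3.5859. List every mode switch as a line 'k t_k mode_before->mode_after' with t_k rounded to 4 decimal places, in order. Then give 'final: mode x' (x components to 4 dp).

1 0.7988 0->1
2 1.6289 1->0
3 2.2496 0->1
4 3.0797 1->0
final: 0 1.8007

Mode 0: guard c·x = 1.9249 hit at Δt = 0.7988 (t = 0.7988), x⁻ = (1.9249) → reset → x⁺ = (1.7639), jump to mode 1
Mode 1: guard c·x = -1.3641 hit at Δt = 0.8301 (t = 1.6289), x⁻ = (1.3641) → reset → x⁺ = (1.2469), jump to mode 0
Mode 0: guard c·x = 1.9249 hit at Δt = 0.6207 (t = 2.2496), x⁻ = (1.9249) → reset → x⁺ = (1.7639), jump to mode 1
Mode 1: guard c·x = -1.3641 hit at Δt = 0.8301 (t = 3.0797), x⁻ = (1.3641) → reset → x⁺ = (1.2469), jump to mode 0
Mode 0: flow for 0.5062 to horizon, guard not reached → x = (1.8007)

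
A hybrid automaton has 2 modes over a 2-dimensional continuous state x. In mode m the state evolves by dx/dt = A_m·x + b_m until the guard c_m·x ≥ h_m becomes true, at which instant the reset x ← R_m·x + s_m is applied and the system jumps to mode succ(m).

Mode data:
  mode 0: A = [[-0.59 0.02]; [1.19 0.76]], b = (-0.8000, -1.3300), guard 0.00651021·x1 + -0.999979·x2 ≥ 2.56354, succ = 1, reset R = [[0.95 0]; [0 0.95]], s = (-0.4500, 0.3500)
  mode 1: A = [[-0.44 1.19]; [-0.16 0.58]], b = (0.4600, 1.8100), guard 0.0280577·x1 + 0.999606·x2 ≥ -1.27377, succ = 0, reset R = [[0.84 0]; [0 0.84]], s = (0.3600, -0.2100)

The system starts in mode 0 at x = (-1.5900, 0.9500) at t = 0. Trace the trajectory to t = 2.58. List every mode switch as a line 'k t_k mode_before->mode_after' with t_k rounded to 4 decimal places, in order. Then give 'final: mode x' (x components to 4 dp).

Mode 0: guard c·x = 2.5635 hit at Δt = 0.9744 (t = 0.9744), x⁻ = (-1.4991, -2.5734) → reset → x⁺ = (-1.8742, -2.0947), jump to mode 1
Mode 1: guard c·x = -1.2738 hit at Δt = 0.7513 (t = 1.7257), x⁻ = (-2.3192, -1.2092) → reset → x⁺ = (-1.5881, -1.2257), jump to mode 0
Mode 0: guard c·x = 2.5635 hit at Δt = 0.2913 (t = 2.0170), x⁻ = (-1.5616, -2.5738) → reset → x⁺ = (-1.9335, -2.0951), jump to mode 1
Mode 1: flow for 0.5630 to horizon, guard not reached → x = (-2.3413, -1.4678)

1 0.9744 0->1
2 1.7257 1->0
3 2.0170 0->1
final: 1 -2.3413 -1.4678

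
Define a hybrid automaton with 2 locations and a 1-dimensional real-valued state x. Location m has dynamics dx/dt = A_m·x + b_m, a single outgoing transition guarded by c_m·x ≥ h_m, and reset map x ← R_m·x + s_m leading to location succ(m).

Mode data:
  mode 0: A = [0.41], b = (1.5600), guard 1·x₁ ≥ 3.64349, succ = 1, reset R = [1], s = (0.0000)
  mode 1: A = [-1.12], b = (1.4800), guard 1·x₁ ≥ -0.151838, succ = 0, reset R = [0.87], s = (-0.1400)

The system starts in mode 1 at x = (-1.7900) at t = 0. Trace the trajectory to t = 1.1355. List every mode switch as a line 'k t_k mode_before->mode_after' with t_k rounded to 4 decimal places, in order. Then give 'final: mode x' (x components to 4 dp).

Mode 1: guard c·x = -0.1518 hit at Δt = 0.6675 (t = 0.6675), x⁻ = (-0.1518) → reset → x⁺ = (-0.2721), jump to mode 0
Mode 0: flow for 0.4680 to horizon, guard not reached → x = (0.4752)

1 0.6675 1->0
final: 0 0.4752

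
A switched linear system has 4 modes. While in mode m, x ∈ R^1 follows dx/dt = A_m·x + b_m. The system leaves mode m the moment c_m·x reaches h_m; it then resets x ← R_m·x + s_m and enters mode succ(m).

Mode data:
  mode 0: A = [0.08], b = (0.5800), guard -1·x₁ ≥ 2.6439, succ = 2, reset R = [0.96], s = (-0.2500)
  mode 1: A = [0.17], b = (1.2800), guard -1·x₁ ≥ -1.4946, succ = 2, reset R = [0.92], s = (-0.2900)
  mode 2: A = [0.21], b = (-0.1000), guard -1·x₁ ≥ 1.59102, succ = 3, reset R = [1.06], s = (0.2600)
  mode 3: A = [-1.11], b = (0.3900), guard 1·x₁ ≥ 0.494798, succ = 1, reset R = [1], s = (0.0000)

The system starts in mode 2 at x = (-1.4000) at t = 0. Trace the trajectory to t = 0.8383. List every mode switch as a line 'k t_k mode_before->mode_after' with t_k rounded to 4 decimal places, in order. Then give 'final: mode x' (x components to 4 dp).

Mode 2: guard c·x = 1.5910 hit at Δt = 0.4617 (t = 0.4617), x⁻ = (-1.5910) → reset → x⁺ = (-1.4265), jump to mode 3
Mode 3: flow for 0.3766 to horizon, guard not reached → x = (-0.8191)

1 0.4617 2->3
final: 3 -0.8191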